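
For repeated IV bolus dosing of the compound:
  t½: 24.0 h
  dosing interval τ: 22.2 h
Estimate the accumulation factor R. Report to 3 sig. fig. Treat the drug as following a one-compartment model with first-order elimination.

2.11

k = ln2 / t½ = 0.693147 / 24.0 = 0.02888 h⁻¹
e^(−kτ) = e^(−0.02888 × 22.2) = 0.5267
Accumulation ratio R = 1 / (1 − e^(−kτ)) = 1 / (1 − 0.5267) = 2.113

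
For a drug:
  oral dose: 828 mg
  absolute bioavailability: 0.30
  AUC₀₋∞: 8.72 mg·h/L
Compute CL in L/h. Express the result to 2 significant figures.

CL = F·Dose / AUC = 0.30 × 828 / 8.72 = 28.49 L/h

28 L/h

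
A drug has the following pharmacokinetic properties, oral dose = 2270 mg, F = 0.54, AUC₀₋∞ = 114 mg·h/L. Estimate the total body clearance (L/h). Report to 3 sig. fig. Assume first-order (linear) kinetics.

10.8 L/h

CL = F·Dose / AUC = 0.54 × 2270 / 114 = 10.75 L/h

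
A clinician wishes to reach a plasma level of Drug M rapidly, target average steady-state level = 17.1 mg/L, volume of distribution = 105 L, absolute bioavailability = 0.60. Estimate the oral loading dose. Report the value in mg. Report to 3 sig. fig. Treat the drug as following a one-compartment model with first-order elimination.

2990 mg

LD = Css × Vd / F = 17.1 × 105 / 0.60 = 2993 mg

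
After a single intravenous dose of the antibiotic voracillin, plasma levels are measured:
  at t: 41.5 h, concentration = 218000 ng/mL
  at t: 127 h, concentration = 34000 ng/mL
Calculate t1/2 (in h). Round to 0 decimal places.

k = ln(C₁/C₂) / (t₂ − t₁) = ln(218000/34000) / (127 − 41.5)
  = 1.858 / 85.50 = 0.02173 h⁻¹
t½ = ln2 / k = 0.693147 / 0.02173 = 31.90 h

32 h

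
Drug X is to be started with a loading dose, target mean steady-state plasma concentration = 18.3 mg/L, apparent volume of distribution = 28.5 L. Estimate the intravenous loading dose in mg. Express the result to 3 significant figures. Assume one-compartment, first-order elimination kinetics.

LD = Css × Vd = 18.3 × 28.5 = 521.6 mg

522 mg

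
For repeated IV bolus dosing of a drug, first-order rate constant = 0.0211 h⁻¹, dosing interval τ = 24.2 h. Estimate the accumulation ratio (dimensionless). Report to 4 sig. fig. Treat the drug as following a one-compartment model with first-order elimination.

e^(−kτ) = e^(−0.02110 × 24.2) = 0.6001
Accumulation ratio R = 1 / (1 − e^(−kτ)) = 1 / (1 − 0.6001) = 2.501

2.501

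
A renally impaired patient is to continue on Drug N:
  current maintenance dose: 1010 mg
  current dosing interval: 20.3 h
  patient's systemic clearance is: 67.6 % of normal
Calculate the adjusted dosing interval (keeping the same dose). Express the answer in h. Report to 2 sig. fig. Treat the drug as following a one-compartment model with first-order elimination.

30 h

To keep the same average steady-state level, dosing rate must scale with clearance.
CL ratio = 67.6 / 100 = 0.6760
New interval (same dose) = 20.3 / 0.6760 = 30.03 h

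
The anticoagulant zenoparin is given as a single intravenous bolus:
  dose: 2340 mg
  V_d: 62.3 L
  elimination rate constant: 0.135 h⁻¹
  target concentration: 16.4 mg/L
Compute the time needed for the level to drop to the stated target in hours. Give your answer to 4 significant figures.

6.138 h

C₀ = Dose / Vd = 2340 / 62.3 = 37.56 mg/L
t = ln(C₀ / C) / k = ln(37.56 / 16.4) / 0.1350
  = ln(2.290) / 0.1350 = 0.8286 / 0.1350 = 6.138 h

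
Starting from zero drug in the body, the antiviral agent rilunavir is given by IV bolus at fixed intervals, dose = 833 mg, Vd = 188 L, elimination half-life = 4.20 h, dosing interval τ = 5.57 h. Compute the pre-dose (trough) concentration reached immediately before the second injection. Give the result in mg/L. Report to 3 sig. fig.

C₀ per dose = Dose / Vd = 833 / 188 = 4.431 mg/L
k = ln2 / t½ = 0.693147 / 4.20 = 0.1650 h⁻¹
Fraction remaining after one interval: r = e^(−kτ) = e^(−0.1650 × 5.57) = 0.3989
Before dose 2, 1 dose has been given (aged 1τ).
C_trough = C₀ × r = 4.431 × 0.3989 = 1.768 mg/L

1.77 mg/L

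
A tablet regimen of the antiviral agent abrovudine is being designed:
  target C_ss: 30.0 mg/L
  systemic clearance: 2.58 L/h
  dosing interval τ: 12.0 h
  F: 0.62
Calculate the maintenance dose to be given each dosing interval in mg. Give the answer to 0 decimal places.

At steady state, F × (Dose/τ) = Css × CL.
Dose = Css × CL × τ / F = 30.0 × 2.580 × 12.0 / 0.62 = 1498 mg

1498 mg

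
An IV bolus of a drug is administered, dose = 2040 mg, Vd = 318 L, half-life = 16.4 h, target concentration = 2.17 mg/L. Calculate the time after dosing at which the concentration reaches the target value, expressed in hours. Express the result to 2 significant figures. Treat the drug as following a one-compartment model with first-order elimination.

C₀ = Dose / Vd = 2040 / 318 = 6.415 mg/L
k = ln2 / t½ = 0.693147 / 16.4 = 0.04227 h⁻¹
t = ln(C₀ / C) / k = ln(6.415 / 2.17) / 0.04227
  = ln(2.956) / 0.04227 = 1.084 / 0.04227 = 25.64 h

26 h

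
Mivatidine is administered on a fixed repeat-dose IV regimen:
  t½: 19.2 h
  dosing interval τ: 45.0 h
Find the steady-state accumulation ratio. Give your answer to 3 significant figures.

k = ln2 / t½ = 0.693147 / 19.2 = 0.03610 h⁻¹
e^(−kτ) = e^(−0.03610 × 45.0) = 0.1970
Accumulation ratio R = 1 / (1 − e^(−kτ)) = 1 / (1 − 0.1970) = 1.245

1.25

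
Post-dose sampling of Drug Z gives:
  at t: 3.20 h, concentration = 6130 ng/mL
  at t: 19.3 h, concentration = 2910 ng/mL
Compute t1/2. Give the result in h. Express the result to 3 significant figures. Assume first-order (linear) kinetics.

k = ln(C₁/C₂) / (t₂ − t₁) = ln(6130/2910) / (19.3 − 3.20)
  = 0.7450 / 16.10 = 0.04627 h⁻¹
t½ = ln2 / k = 0.693147 / 0.04627 = 14.98 h

15.0 h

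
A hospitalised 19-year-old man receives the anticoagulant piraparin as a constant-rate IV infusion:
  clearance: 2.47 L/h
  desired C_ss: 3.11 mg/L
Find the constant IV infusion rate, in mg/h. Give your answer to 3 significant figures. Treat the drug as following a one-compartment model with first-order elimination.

7.68 mg/h

At steady state, infusion rate R₀ = Css × CL = 3.11 × 2.470 = 7.682 mg/h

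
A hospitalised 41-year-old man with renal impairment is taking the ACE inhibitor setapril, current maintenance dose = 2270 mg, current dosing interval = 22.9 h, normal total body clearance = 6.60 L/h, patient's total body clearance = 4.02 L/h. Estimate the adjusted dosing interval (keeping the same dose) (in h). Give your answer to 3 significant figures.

To keep the same average steady-state level, dosing rate must scale with clearance.
CL ratio = 4.02 / 6.60 = 0.6091
New interval (same dose) = 22.9 / 0.6091 = 37.60 h

37.6 h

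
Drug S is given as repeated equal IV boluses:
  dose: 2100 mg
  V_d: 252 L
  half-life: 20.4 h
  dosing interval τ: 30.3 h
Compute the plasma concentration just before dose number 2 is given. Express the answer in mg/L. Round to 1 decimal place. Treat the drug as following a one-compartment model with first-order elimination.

3.0 mg/L

C₀ per dose = Dose / Vd = 2100 / 252 = 8.333 mg/L
k = ln2 / t½ = 0.693147 / 20.4 = 0.03398 h⁻¹
Fraction remaining after one interval: r = e^(−kτ) = e^(−0.03398 × 30.3) = 0.3572
Before dose 2, 1 dose has been given (aged 1τ).
C_trough = C₀ × r = 8.333 × 0.3572 = 2.977 mg/L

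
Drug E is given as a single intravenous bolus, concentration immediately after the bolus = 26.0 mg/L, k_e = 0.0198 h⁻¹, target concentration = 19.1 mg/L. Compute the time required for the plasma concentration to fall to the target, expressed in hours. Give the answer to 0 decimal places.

16 h

t = ln(C₀ / C) / k = ln(26.00 / 19.1) / 0.01980
  = ln(1.361) / 0.01980 = 0.3082 / 0.01980 = 15.57 h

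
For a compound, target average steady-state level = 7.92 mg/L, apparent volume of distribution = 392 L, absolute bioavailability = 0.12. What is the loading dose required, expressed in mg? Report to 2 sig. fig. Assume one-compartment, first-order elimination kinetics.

LD = Css × Vd / F = 7.92 × 392 / 0.12 = 25870 mg

26000 mg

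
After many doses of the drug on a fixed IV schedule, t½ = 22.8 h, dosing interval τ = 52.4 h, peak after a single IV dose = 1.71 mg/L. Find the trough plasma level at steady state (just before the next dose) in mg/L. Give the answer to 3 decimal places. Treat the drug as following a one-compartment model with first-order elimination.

0.436 mg/L

k = ln2 / t½ = 0.693147 / 22.8 = 0.03040 h⁻¹
e^(−kτ) = e^(−0.03040 × 52.4) = 0.2033
Accumulation ratio R = 1 / (1 − e^(−kτ)) = 1 / (1 − 0.2033) = 1.255
Steady-state trough = C₀ × R × e^(−kτ) = 1.71 × 1.255 × 0.2033 = 0.4363 mg/L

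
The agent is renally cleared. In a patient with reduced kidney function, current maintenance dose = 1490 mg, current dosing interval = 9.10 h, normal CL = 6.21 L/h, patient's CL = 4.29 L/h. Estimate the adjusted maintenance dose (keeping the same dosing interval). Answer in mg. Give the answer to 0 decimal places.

To keep the same average steady-state level, dosing rate must scale with clearance.
CL ratio = 4.29 / 6.21 = 0.6908
New dose (same interval) = 1490 × 0.6908 = 1029 mg

1029 mg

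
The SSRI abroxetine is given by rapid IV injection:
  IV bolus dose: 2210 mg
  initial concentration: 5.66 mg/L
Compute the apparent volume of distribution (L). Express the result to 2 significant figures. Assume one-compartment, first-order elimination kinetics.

Vd = Dose / C₀ = 2210 / 5.66 = 390.5 L

390 L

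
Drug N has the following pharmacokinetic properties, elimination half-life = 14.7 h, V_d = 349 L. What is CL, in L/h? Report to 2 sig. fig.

k = ln2 / t½ = 0.693147 / 14.7 = 0.04715 h⁻¹
CL = k × Vd = 0.04715 × 349 = 16.46 L/h

16 L/h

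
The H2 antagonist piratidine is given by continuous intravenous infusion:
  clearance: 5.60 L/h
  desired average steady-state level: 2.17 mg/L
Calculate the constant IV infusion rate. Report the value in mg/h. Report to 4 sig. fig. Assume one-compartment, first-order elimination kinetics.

At steady state, infusion rate R₀ = Css × CL = 2.17 × 5.600 = 12.15 mg/h

12.15 mg/h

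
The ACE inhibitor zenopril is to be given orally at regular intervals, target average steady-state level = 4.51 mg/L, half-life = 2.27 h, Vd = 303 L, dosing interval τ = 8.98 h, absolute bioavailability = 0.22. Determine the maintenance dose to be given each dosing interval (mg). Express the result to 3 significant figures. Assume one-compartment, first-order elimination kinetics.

17000 mg

k = ln2 / t½ = 0.693147 / 2.27 = 0.3054 h⁻¹
CL = k × Vd = 0.3054 × 303 = 92.54 L/h
At steady state, F × (Dose/τ) = Css × CL.
Dose = Css × CL × τ / F = 4.51 × 92.54 × 8.98 / 0.22 = 17040 mg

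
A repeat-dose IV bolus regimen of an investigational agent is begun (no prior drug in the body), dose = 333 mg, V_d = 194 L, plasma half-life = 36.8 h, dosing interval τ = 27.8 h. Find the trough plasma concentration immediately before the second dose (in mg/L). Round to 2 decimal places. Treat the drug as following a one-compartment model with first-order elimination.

C₀ per dose = Dose / Vd = 333 / 194 = 1.716 mg/L
k = ln2 / t½ = 0.693147 / 36.8 = 0.01884 h⁻¹
Fraction remaining after one interval: r = e^(−kτ) = e^(−0.01884 × 27.8) = 0.5923
Before dose 2, 1 dose has been given (aged 1τ).
C_trough = C₀ × r = 1.716 × 0.5923 = 1.016 mg/L

1.02 mg/L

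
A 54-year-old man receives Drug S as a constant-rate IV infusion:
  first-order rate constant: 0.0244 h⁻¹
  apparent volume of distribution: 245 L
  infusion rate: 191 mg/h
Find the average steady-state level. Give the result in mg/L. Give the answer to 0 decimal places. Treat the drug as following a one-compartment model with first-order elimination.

CL = k × Vd = 0.02440 × 245 = 5.978 L/h
At steady state Css = R₀ / CL = 191 / 5.978 = 31.95 mg/L

32 mg/L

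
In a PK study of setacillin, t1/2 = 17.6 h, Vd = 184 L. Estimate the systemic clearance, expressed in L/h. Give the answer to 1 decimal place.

k = ln2 / t½ = 0.693147 / 17.6 = 0.03938 h⁻¹
CL = k × Vd = 0.03938 × 184 = 7.246 L/h

7.2 L/h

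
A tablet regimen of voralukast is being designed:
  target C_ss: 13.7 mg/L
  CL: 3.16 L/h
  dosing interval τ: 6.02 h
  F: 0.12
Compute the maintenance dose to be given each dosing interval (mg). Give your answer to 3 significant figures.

At steady state, F × (Dose/τ) = Css × CL.
Dose = Css × CL × τ / F = 13.7 × 3.160 × 6.02 / 0.12 = 2172 mg

2170 mg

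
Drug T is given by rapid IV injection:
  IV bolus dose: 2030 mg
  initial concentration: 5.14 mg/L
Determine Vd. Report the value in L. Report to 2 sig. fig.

390 L

Vd = Dose / C₀ = 2030 / 5.14 = 394.9 L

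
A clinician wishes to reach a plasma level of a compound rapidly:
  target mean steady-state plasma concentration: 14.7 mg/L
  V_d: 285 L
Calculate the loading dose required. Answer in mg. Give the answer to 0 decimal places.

LD = Css × Vd = 14.7 × 285 = 4190 mg

4190 mg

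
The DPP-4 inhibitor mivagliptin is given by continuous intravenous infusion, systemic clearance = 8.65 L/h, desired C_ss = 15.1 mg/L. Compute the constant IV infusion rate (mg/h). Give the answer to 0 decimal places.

131 mg/h

At steady state, infusion rate R₀ = Css × CL = 15.1 × 8.650 = 130.6 mg/h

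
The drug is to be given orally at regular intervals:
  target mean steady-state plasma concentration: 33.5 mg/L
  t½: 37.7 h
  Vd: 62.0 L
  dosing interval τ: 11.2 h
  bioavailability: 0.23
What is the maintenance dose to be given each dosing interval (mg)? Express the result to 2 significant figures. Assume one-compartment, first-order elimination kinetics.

1900 mg

k = ln2 / t½ = 0.693147 / 37.7 = 0.01839 h⁻¹
CL = k × Vd = 0.01839 × 62.0 = 1.140 L/h
At steady state, F × (Dose/τ) = Css × CL.
Dose = Css × CL × τ / F = 33.5 × 1.140 × 11.2 / 0.23 = 1860 mg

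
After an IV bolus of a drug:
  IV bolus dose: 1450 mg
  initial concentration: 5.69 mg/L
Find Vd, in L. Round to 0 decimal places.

Vd = Dose / C₀ = 1450 / 5.69 = 254.8 L

255 L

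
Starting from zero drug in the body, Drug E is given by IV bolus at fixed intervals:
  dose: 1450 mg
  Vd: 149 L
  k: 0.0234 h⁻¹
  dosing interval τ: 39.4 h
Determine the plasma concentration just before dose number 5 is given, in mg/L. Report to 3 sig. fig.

C₀ per dose = Dose / Vd = 1450 / 149 = 9.732 mg/L
Fraction remaining after one interval: r = e^(−kτ) = e^(−0.02340 × 39.4) = 0.3977
Before dose 5, 4 doses have been given (aged 1τ, 2τ, 3τ, 4τ).
C_trough = C₀ × (r + r² + … + r^4) = C₀ × r(1−r^4)/(1−r)
        = 9.732 × 0.3977 × (1 − 0.02502) / (1 − 0.3977) = 6.265 mg/L

6.27 mg/L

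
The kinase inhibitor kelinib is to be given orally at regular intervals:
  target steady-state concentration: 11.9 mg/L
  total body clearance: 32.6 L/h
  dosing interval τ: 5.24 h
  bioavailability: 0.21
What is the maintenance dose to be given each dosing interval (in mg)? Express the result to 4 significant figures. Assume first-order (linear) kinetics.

9680 mg

At steady state, F × (Dose/τ) = Css × CL.
Dose = Css × CL × τ / F = 11.9 × 32.60 × 5.24 / 0.21 = 9680 mg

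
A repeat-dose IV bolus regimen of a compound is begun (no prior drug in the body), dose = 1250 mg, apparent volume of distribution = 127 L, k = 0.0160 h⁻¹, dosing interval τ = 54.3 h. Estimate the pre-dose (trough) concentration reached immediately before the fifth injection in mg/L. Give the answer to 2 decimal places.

C₀ per dose = Dose / Vd = 1250 / 127 = 9.843 mg/L
Fraction remaining after one interval: r = e^(−kτ) = e^(−0.01600 × 54.3) = 0.4195
Before dose 5, 4 doses have been given (aged 1τ, 2τ, 3τ, 4τ).
C_trough = C₀ × (r + r² + … + r^4) = C₀ × r(1−r^4)/(1−r)
        = 9.843 × 0.4195 × (1 − 0.03097) / (1 − 0.4195) = 6.893 mg/L

6.89 mg/L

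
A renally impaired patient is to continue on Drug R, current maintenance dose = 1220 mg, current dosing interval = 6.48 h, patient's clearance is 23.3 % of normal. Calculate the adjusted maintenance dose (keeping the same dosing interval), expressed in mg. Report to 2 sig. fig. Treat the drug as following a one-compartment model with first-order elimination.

To keep the same average steady-state level, dosing rate must scale with clearance.
CL ratio = 23.3 / 100 = 0.2330
New dose (same interval) = 1220 × 0.2330 = 284.3 mg

280 mg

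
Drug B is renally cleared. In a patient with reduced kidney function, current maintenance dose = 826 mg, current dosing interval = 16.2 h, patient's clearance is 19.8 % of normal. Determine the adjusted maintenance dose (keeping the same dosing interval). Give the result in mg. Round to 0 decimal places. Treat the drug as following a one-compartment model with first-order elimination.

To keep the same average steady-state level, dosing rate must scale with clearance.
CL ratio = 19.8 / 100 = 0.1980
New dose (same interval) = 826 × 0.1980 = 163.5 mg

164 mg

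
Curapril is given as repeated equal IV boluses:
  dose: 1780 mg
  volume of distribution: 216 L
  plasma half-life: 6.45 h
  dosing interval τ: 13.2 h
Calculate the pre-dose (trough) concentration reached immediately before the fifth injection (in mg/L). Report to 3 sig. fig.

2.62 mg/L

C₀ per dose = Dose / Vd = 1780 / 216 = 8.241 mg/L
k = ln2 / t½ = 0.693147 / 6.45 = 0.1075 h⁻¹
Fraction remaining after one interval: r = e^(−kτ) = e^(−0.1075 × 13.2) = 0.2420
Before dose 5, 4 doses have been given (aged 1τ, 2τ, 3τ, 4τ).
C_trough = C₀ × (r + r² + … + r^4) = C₀ × r(1−r^4)/(1−r)
        = 8.241 × 0.2420 × (1 − 0.003430) / (1 − 0.2420) = 2.622 mg/L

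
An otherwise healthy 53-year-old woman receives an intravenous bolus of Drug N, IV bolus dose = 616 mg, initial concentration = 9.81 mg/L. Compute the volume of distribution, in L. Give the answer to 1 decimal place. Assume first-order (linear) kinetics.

62.8 L

Vd = Dose / C₀ = 616.0 / 9.81 = 62.79 L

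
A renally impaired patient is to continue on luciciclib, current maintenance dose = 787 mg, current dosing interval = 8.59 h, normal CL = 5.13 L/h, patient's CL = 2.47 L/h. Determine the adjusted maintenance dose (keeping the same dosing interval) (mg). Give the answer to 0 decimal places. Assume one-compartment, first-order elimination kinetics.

To keep the same average steady-state level, dosing rate must scale with clearance.
CL ratio = 2.47 / 5.13 = 0.4815
New dose (same interval) = 787 × 0.4815 = 378.9 mg

379 mg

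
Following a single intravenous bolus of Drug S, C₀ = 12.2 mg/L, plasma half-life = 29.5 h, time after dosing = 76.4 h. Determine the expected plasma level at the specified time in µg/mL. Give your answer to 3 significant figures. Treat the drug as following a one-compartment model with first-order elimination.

k = ln2 / t½ = 0.693147 / 29.5 = 0.02350 h⁻¹
C = C₀ · e^(−k·t) = 12.20 × e^(−0.02350 × 76.4)
  = 12.20 × 0.1661 = 2.026 mg/L
(2.026 mg/L = 2.026 µg/mL)

2.03 µg/mL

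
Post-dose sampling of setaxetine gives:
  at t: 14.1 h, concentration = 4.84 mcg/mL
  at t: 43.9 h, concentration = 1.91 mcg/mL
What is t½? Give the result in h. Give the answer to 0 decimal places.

k = ln(C₁/C₂) / (t₂ − t₁) = ln(4.84/1.91) / (43.9 − 14.1)
  = 0.9298 / 29.80 = 0.03120 h⁻¹
t½ = ln2 / k = 0.693147 / 0.03120 = 22.22 h

22 h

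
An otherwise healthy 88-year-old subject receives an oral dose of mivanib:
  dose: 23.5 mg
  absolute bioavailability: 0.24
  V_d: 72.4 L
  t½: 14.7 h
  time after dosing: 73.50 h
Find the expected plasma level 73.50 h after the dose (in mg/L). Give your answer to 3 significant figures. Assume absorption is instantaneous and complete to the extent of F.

0.00243 mg/L

Amount reaching circulation = F × Dose = 0.24 × 23.50 = 5.640 mg
C₀ = F·Dose / Vd = 5.640 / 72.4 = 0.07790 mg/L
k = ln2 / t½ = 0.693147 / 14.7 = 0.04715 h⁻¹
t / t½ = 73.50 / 14.7 = 5 half-lives
C = C₀ × (1/2)^5 = 0.07790 × 0.03125 = 0.002434 mg/L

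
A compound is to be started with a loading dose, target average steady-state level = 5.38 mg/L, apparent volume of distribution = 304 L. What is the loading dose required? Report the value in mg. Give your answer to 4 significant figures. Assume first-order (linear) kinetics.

LD = Css × Vd = 5.38 × 304 = 1636 mg

1636 mg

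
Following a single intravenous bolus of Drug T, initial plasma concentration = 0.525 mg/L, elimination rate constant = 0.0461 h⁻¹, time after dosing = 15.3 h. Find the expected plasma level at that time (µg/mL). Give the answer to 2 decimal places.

C = C₀ · e^(−k·t) = 0.5250 × e^(−0.04610 × 15.3)
  = 0.5250 × 0.4939 = 0.2593 mg/L
(0.2593 mg/L = 0.2593 µg/mL)

0.26 µg/mL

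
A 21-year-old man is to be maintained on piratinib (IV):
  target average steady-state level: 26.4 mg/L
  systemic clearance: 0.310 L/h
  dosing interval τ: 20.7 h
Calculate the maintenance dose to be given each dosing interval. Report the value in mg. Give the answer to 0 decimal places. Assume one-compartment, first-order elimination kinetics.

At steady state, Dose/τ = Css × CL.
Dose = Css × CL × τ = 26.4 × 0.3100 × 20.7 = 169.4 mg

169 mg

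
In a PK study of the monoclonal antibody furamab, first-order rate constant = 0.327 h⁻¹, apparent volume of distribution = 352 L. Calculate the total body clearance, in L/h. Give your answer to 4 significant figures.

115.1 L/h

CL = k × Vd = 0.327 × 352 = 115.1 L/h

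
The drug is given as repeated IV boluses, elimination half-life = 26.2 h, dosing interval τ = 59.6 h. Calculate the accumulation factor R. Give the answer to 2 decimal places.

1.26

k = ln2 / t½ = 0.693147 / 26.2 = 0.02646 h⁻¹
e^(−kτ) = e^(−0.02646 × 59.6) = 0.2066
Accumulation ratio R = 1 / (1 − e^(−kτ)) = 1 / (1 − 0.2066) = 1.260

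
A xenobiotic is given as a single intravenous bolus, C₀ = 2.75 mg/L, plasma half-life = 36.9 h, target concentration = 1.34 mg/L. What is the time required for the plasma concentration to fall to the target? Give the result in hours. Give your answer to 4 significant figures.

k = ln2 / t½ = 0.693147 / 36.9 = 0.01878 h⁻¹
t = ln(C₀ / C) / k = ln(2.750 / 1.34) / 0.01878
  = ln(2.052) / 0.01878 = 0.7188 / 0.01878 = 38.27 h

38.27 h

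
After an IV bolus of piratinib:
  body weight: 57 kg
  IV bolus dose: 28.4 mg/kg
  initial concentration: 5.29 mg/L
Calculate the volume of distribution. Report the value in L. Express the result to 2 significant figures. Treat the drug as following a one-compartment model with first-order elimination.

Dose = 28.4 × 57 = 1619 mg
Vd = Dose / C₀ = 1619 / 5.29 = 306.0 L

310 L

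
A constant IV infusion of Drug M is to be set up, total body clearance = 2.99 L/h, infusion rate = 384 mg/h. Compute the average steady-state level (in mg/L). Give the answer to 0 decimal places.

At steady state Css = R₀ / CL = 384 / 2.990 = 128.4 mg/L

128 mg/L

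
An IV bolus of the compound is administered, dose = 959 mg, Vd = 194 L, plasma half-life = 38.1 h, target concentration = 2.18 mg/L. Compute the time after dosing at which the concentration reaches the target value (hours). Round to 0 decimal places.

C₀ = Dose / Vd = 959.0 / 194 = 4.943 mg/L
k = ln2 / t½ = 0.693147 / 38.1 = 0.01819 h⁻¹
t = ln(C₀ / C) / k = ln(4.943 / 2.18) / 0.01819
  = ln(2.267) / 0.01819 = 0.8185 / 0.01819 = 45.00 h

45 h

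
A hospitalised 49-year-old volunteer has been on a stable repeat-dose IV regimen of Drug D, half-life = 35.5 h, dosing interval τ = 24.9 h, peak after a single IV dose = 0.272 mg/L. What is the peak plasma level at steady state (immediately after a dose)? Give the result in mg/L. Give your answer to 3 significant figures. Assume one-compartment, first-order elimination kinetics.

k = ln2 / t½ = 0.693147 / 35.5 = 0.01953 h⁻¹
e^(−kτ) = e^(−0.01953 × 24.9) = 0.6149
Accumulation ratio R = 1 / (1 − e^(−kτ)) = 1 / (1 − 0.6149) = 2.597
Steady-state peak = C₀ × R = 0.272 × 2.597 = 0.7064 mg/L

0.706 mg/L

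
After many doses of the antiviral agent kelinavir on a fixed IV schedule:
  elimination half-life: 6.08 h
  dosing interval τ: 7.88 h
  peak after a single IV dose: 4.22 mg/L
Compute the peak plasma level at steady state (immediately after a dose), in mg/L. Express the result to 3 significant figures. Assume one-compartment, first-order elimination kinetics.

k = ln2 / t½ = 0.693147 / 6.08 = 0.1140 h⁻¹
e^(−kτ) = e^(−0.1140 × 7.88) = 0.4073
Accumulation ratio R = 1 / (1 − e^(−kτ)) = 1 / (1 − 0.4073) = 1.687
Steady-state peak = C₀ × R = 4.22 × 1.687 = 7.119 mg/L

7.12 mg/L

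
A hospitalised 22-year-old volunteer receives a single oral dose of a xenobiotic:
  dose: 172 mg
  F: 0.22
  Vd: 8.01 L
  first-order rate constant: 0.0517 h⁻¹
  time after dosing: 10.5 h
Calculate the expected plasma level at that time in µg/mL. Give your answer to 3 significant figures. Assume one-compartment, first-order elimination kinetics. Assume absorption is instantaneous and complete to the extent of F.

Amount reaching circulation = F × Dose = 0.22 × 172.0 = 37.84 mg
C₀ = F·Dose / Vd = 37.84 / 8.01 = 4.724 mg/L
C = C₀ · e^(−k·t) = 4.724 × e^(−0.05170 × 10.5)
  = 4.724 × 0.5811 = 2.745 mg/L
(2.745 mg/L = 2.745 µg/mL)

2.75 µg/mL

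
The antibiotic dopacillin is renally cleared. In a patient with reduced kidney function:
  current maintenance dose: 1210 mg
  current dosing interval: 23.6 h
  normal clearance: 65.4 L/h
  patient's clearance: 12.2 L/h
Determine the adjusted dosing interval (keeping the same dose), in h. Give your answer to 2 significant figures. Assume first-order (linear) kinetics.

To keep the same average steady-state level, dosing rate must scale with clearance.
CL ratio = 12.2 / 65.4 = 0.1865
New interval (same dose) = 23.6 / 0.1865 = 126.5 h

130 h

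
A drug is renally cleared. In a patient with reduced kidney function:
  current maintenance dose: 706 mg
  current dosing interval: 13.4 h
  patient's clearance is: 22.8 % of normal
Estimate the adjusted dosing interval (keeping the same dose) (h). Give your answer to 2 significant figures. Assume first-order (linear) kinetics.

To keep the same average steady-state level, dosing rate must scale with clearance.
CL ratio = 22.8 / 100 = 0.2280
New interval (same dose) = 13.4 / 0.2280 = 58.77 h

59 h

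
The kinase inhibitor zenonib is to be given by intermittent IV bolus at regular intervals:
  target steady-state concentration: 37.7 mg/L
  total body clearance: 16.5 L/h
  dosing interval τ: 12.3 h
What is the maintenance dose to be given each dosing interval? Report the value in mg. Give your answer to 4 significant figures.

7651 mg

At steady state, Dose/τ = Css × CL.
Dose = Css × CL × τ = 37.7 × 16.50 × 12.3 = 7651 mg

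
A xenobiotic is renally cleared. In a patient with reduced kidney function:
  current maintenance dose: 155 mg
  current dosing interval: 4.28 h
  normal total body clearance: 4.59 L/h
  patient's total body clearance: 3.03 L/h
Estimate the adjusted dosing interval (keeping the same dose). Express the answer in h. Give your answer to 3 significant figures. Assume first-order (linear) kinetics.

To keep the same average steady-state level, dosing rate must scale with clearance.
CL ratio = 3.03 / 4.59 = 0.6601
New interval (same dose) = 4.28 / 0.6601 = 6.484 h

6.48 h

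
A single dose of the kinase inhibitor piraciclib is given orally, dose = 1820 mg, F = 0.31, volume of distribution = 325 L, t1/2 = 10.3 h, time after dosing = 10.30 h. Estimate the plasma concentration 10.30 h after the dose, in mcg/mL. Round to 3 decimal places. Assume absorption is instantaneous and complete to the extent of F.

Amount reaching circulation = F × Dose = 0.31 × 1820 = 564.2 mg
C₀ = F·Dose / Vd = 564.2 / 325 = 1.736 mg/L
k = ln2 / t½ = 0.693147 / 10.3 = 0.06730 h⁻¹
t / t½ = 10.30 / 10.3 = 1 half-lives
C = C₀ × (1/2)^1 = 1.736 × 0.5000 = 0.8680 mg/L
(0.8680 mg/L = 0.8680 mcg/mL)

0.868 mcg/mL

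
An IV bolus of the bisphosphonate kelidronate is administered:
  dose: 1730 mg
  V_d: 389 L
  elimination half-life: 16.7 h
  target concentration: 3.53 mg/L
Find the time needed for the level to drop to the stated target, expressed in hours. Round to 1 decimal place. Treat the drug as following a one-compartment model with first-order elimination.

5.6 h

C₀ = Dose / Vd = 1730 / 389 = 4.447 mg/L
k = ln2 / t½ = 0.693147 / 16.7 = 0.04151 h⁻¹
t = ln(C₀ / C) / k = ln(4.447 / 3.53) / 0.04151
  = ln(1.260) / 0.04151 = 0.2311 / 0.04151 = 5.567 h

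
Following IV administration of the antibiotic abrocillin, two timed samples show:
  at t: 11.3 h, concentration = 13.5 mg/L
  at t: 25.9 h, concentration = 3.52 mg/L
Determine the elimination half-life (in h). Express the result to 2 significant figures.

7.5 h

k = ln(C₁/C₂) / (t₂ − t₁) = ln(13.5/3.52) / (25.9 − 11.3)
  = 1.344 / 14.60 = 0.09205 h⁻¹
t½ = ln2 / k = 0.693147 / 0.09205 = 7.530 h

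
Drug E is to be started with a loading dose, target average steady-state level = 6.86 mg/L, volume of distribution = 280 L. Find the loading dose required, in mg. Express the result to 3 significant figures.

1920 mg

LD = Css × Vd = 6.86 × 280 = 1921 mg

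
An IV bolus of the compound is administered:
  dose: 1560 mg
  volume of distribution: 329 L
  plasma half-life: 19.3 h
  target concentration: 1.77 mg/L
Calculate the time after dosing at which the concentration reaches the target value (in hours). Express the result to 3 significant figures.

27.4 h

C₀ = Dose / Vd = 1560 / 329 = 4.742 mg/L
k = ln2 / t½ = 0.693147 / 19.3 = 0.03591 h⁻¹
t = ln(C₀ / C) / k = ln(4.742 / 1.77) / 0.03591
  = ln(2.679) / 0.03591 = 0.9854 / 0.03591 = 27.44 h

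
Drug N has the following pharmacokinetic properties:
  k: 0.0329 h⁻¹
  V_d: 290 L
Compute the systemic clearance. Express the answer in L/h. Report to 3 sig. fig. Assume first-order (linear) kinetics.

9.54 L/h

CL = k × Vd = 0.0329 × 290 = 9.541 L/h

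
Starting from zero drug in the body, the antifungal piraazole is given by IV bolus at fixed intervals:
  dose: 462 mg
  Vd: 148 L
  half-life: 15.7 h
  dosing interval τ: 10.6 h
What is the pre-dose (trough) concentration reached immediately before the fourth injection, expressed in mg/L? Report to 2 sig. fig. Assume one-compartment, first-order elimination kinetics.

3.9 mg/L

C₀ per dose = Dose / Vd = 462 / 148 = 3.122 mg/L
k = ln2 / t½ = 0.693147 / 15.7 = 0.04415 h⁻¹
Fraction remaining after one interval: r = e^(−kτ) = e^(−0.04415 × 10.6) = 0.6263
Before dose 4, 3 doses have been given (aged 1τ, 2τ, 3τ).
C_trough = C₀ × (r + r² + … + r^3) = C₀ × r(1−r^3)/(1−r)
        = 3.122 × 0.6263 × (1 − 0.2457) / (1 − 0.6263) = 3.947 mg/L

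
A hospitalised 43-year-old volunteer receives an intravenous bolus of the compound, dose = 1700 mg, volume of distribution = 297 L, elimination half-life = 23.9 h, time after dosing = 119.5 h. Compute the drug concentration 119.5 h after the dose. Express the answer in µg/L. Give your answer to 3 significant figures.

C₀ = Dose / Vd = 1700 / 297 = 5.724 mg/L
k = ln2 / t½ = 0.693147 / 23.9 = 0.02900 h⁻¹
t / t½ = 119.5 / 23.9 = 5 half-lives
C = C₀ × (1/2)^5 = 5.724 × 0.03125 = 0.1789 mg/L
Convert: 0.1789 mg/L × 1000 = 178.9 µg/L

179 µg/L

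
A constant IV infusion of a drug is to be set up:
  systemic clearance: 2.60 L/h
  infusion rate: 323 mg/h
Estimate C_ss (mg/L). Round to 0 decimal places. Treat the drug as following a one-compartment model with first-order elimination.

124 mg/L

At steady state Css = R₀ / CL = 323 / 2.600 = 124.2 mg/L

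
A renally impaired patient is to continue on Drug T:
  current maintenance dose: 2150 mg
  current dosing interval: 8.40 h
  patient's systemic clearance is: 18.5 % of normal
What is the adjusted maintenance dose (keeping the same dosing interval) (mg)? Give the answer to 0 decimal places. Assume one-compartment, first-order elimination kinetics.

398 mg

To keep the same average steady-state level, dosing rate must scale with clearance.
CL ratio = 18.5 / 100 = 0.1850
New dose (same interval) = 2150 × 0.1850 = 397.8 mg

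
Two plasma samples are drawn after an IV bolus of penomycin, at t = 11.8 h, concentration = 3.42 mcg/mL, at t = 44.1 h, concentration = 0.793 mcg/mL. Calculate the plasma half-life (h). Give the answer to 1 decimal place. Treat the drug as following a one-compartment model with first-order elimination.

15.3 h

k = ln(C₁/C₂) / (t₂ − t₁) = ln(3.42/0.793) / (44.1 − 11.8)
  = 1.462 / 32.30 = 0.04526 h⁻¹
t½ = ln2 / k = 0.693147 / 0.04526 = 15.31 h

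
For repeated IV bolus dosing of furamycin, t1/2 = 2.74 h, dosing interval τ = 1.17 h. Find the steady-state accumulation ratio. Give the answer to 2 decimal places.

3.90

k = ln2 / t½ = 0.693147 / 2.74 = 0.2530 h⁻¹
e^(−kτ) = e^(−0.2530 × 1.17) = 0.7438
Accumulation ratio R = 1 / (1 − e^(−kτ)) = 1 / (1 − 0.7438) = 3.903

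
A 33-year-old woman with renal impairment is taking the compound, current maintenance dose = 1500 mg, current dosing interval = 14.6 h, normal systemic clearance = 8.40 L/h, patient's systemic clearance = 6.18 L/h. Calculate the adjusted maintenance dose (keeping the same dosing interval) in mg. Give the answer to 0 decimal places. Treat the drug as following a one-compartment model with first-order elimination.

To keep the same average steady-state level, dosing rate must scale with clearance.
CL ratio = 6.18 / 8.40 = 0.7357
New dose (same interval) = 1500 × 0.7357 = 1104 mg

1104 mg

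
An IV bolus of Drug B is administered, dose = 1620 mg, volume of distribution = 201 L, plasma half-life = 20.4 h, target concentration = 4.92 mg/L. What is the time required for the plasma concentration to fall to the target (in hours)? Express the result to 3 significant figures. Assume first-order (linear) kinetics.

C₀ = Dose / Vd = 1620 / 201 = 8.060 mg/L
k = ln2 / t½ = 0.693147 / 20.4 = 0.03398 h⁻¹
t = ln(C₀ / C) / k = ln(8.060 / 4.92) / 0.03398
  = ln(1.638) / 0.03398 = 0.4935 / 0.03398 = 14.52 h

14.5 h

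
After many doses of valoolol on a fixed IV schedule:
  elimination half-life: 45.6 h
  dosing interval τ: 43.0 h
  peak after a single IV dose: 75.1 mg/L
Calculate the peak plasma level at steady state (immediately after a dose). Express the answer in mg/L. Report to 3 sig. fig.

k = ln2 / t½ = 0.693147 / 45.6 = 0.01520 h⁻¹
e^(−kτ) = e^(−0.01520 × 43.0) = 0.5202
Accumulation ratio R = 1 / (1 − e^(−kτ)) = 1 / (1 − 0.5202) = 2.084
Steady-state peak = C₀ × R = 75.1 × 2.084 = 156.5 mg/L

157 mg/L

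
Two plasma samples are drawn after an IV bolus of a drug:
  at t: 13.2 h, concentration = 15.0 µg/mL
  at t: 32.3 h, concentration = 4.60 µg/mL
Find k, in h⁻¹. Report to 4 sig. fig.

k = ln(C₁/C₂) / (t₂ − t₁) = ln(15.0/4.60) / (32.3 − 13.2)
  = 1.182 / 19.10 = 0.06188 h⁻¹

0.06188 h⁻¹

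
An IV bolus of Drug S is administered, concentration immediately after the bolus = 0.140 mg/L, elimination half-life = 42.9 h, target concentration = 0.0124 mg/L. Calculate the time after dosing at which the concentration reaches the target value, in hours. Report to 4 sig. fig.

150.0 h

k = ln2 / t½ = 0.693147 / 42.9 = 0.01616 h⁻¹
t = ln(C₀ / C) / k = ln(0.1400 / 0.0124) / 0.01616
  = ln(11.29) / 0.01616 = 2.424 / 0.01616 = 150.0 h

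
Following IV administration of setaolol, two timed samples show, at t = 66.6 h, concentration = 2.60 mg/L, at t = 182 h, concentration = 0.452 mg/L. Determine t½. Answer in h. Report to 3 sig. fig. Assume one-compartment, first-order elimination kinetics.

45.7 h

k = ln(C₁/C₂) / (t₂ − t₁) = ln(2.60/0.452) / (182 − 66.6)
  = 1.750 / 115.4 = 0.01516 h⁻¹
t½ = ln2 / k = 0.693147 / 0.01516 = 45.72 h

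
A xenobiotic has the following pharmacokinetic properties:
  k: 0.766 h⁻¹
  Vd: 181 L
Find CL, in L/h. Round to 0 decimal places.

CL = k × Vd = 0.766 × 181 = 138.6 L/h

139 L/h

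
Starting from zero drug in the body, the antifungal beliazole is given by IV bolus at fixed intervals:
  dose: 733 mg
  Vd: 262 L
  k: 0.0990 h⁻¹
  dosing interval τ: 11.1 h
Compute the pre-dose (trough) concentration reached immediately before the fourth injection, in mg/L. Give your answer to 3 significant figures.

1.35 mg/L

C₀ per dose = Dose / Vd = 733 / 262 = 2.798 mg/L
Fraction remaining after one interval: r = e^(−kτ) = e^(−0.09900 × 11.1) = 0.3332
Before dose 4, 3 doses have been given (aged 1τ, 2τ, 3τ).
C_trough = C₀ × (r + r² + … + r^3) = C₀ × r(1−r^3)/(1−r)
        = 2.798 × 0.3332 × (1 − 0.03699) / (1 − 0.3332) = 1.346 mg/L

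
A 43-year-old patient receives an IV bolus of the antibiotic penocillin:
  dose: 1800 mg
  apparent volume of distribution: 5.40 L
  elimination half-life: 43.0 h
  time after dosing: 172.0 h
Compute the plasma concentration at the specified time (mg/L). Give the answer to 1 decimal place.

C₀ = Dose / Vd = 1800 / 5.40 = 333.3 mg/L
k = ln2 / t½ = 0.693147 / 43.0 = 0.01612 h⁻¹
t / t½ = 172.0 / 43.0 = 4 half-lives
C = C₀ × (1/2)^4 = 333.3 × 0.06250 = 20.83 mg/L

20.8 mg/L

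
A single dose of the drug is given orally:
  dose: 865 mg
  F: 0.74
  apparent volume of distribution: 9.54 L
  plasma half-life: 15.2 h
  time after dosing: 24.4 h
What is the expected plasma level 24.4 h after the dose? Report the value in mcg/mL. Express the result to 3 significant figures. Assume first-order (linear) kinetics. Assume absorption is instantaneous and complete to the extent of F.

22.1 mcg/mL

Amount reaching circulation = F × Dose = 0.74 × 865.0 = 640.1 mg
C₀ = F·Dose / Vd = 640.1 / 9.54 = 67.10 mg/L
k = ln2 / t½ = 0.693147 / 15.2 = 0.04560 h⁻¹
C = C₀ · e^(−k·t) = 67.10 × e^(−0.04560 × 24.4)
  = 67.10 × 0.3287 = 22.06 mg/L
(22.06 mg/L = 22.06 mcg/mL)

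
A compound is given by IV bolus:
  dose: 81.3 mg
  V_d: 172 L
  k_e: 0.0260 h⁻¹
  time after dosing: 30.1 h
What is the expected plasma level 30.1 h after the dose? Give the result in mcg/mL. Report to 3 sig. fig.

C₀ = Dose / Vd = 81.30 / 172 = 0.4727 mg/L
C = C₀ · e^(−k·t) = 0.4727 × e^(−0.02600 × 30.1)
  = 0.4727 × 0.4572 = 0.2161 mg/L
(0.2161 mg/L = 0.2161 mcg/mL)

0.216 mcg/mL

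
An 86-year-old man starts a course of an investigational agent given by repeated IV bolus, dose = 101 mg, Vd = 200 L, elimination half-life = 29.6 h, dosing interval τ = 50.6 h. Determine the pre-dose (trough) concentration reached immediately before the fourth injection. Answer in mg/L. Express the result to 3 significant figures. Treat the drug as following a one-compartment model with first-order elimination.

0.216 mg/L

C₀ per dose = Dose / Vd = 101 / 200 = 0.5050 mg/L
k = ln2 / t½ = 0.693147 / 29.6 = 0.02342 h⁻¹
Fraction remaining after one interval: r = e^(−kτ) = e^(−0.02342 × 50.6) = 0.3057
Before dose 4, 3 doses have been given (aged 1τ, 2τ, 3τ).
C_trough = C₀ × (r + r² + … + r^3) = C₀ × r(1−r^3)/(1−r)
        = 0.5050 × 0.3057 × (1 − 0.02857) / (1 − 0.3057) = 0.2160 mg/L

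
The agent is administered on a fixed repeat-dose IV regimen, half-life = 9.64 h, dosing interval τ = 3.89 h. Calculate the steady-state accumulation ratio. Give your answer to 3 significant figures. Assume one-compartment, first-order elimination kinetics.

4.10

k = ln2 / t½ = 0.693147 / 9.64 = 0.07190 h⁻¹
e^(−kτ) = e^(−0.07190 × 3.89) = 0.7560
Accumulation ratio R = 1 / (1 − e^(−kτ)) = 1 / (1 − 0.7560) = 4.098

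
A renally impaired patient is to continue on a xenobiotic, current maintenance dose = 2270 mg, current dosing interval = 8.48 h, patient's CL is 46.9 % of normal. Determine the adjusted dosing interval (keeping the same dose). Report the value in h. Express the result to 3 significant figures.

18.1 h

To keep the same average steady-state level, dosing rate must scale with clearance.
CL ratio = 46.9 / 100 = 0.4690
New interval (same dose) = 8.48 / 0.4690 = 18.08 h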